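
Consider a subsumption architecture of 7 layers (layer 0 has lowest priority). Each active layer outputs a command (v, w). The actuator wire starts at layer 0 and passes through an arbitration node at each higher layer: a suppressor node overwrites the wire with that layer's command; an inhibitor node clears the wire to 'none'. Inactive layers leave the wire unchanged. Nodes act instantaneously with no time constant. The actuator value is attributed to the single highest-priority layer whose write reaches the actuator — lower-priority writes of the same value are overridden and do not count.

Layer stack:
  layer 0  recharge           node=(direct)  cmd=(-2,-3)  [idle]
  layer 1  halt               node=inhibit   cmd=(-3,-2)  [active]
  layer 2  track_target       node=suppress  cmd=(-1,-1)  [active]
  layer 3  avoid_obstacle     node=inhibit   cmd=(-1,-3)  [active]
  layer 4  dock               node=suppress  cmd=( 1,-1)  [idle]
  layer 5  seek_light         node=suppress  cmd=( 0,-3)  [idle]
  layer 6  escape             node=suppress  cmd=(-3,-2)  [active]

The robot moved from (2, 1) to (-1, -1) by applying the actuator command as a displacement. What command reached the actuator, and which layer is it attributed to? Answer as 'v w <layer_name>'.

-3 -2 escape

displacement = (-1, -1) − (2, 1) = (-3, -2)
L0 recharge: idle → wire = none
L1 halt: active, inhibitor → wire = none
L2 track_target: active, suppressor → wire = (-1, -1)
L3 avoid_obstacle: active, inhibitor → wire = none
L4 dock: idle → wire stays none
L5 seek_light: idle → wire stays none
L6 escape: active, suppressor → wire = (-3, -2)
actuator = (-3, -2) — from layer 6 (escape)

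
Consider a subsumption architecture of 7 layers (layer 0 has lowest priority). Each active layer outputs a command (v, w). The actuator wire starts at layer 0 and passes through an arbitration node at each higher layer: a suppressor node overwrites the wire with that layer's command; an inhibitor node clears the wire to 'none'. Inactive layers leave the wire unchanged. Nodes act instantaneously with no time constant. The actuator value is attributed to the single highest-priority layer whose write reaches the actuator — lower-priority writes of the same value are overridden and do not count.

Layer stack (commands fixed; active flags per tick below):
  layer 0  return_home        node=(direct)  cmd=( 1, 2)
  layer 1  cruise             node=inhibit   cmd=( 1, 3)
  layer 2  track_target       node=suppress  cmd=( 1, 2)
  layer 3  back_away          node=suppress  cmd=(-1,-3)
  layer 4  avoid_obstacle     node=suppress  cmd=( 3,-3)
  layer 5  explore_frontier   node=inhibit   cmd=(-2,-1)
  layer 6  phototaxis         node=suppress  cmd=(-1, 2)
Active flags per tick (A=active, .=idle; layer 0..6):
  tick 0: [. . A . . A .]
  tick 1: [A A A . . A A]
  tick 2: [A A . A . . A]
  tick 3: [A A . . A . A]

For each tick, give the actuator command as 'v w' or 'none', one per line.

tick 0:
  layer 0 (return_home) idle — none
  layer 1 (cruise) idle — unchanged: none
  layer 2 (track_target) active — suppresses: (1, 2)
  layer 3 (back_away) idle — unchanged: (1, 2)
  layer 4 (avoid_obstacle) idle — unchanged: (1, 2)
  layer 5 (explore_frontier) active — inhibits: none
  layer 6 (phototaxis) idle — unchanged: none
  → actuator none
tick 1:
  layer 0 (return_home) active — direct: (1, 2)
  layer 1 (cruise) active — inhibits: none
  layer 2 (track_target) active — suppresses: (1, 2)
  layer 3 (back_away) idle — unchanged: (1, 2)
  layer 4 (avoid_obstacle) idle — unchanged: (1, 2)
  layer 5 (explore_frontier) active — inhibits: none
  layer 6 (phototaxis) active — suppresses: (-1, 2)
  → actuator (-1, 2)
tick 2:
  layer 0 (return_home) active — direct: (1, 2)
  layer 1 (cruise) active — inhibits: none
  layer 2 (track_target) idle — unchanged: none
  layer 3 (back_away) active — suppresses: (-1, -3)
  layer 4 (avoid_obstacle) idle — unchanged: (-1, -3)
  layer 5 (explore_frontier) idle — unchanged: (-1, -3)
  layer 6 (phototaxis) active — suppresses: (-1, 2)
  → actuator (-1, 2)
tick 3:
  layer 0 (return_home) active — direct: (1, 2)
  layer 1 (cruise) active — inhibits: none
  layer 2 (track_target) idle — unchanged: none
  layer 3 (back_away) idle — unchanged: none
  layer 4 (avoid_obstacle) active — suppresses: (3, -3)
  layer 5 (explore_frontier) idle — unchanged: (3, -3)
  layer 6 (phototaxis) active — suppresses: (-1, 2)
  → actuator (-1, 2)

none
-1 2
-1 2
-1 2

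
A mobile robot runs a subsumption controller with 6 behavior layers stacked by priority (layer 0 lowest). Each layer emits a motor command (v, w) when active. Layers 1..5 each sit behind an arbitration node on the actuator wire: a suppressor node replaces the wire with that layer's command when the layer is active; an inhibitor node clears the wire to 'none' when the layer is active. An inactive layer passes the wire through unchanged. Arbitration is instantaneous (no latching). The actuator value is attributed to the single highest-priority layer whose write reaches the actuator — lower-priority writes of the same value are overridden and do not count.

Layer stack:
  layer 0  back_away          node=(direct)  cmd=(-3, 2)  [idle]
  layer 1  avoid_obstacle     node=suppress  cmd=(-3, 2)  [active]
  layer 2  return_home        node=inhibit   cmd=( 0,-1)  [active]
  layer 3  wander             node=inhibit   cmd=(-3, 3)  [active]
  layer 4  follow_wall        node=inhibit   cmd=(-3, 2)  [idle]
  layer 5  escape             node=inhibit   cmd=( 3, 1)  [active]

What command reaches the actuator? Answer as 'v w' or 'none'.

layer 0 (back_away) idle — none
layer 1 (avoid_obstacle) active — suppresses: (-3, 2)
layer 2 (return_home) active — inhibits: none
layer 3 (wander) active — inhibits: none
layer 4 (follow_wall) idle — unchanged: none
layer 5 (escape) active — inhibits: none
→ actuator none

none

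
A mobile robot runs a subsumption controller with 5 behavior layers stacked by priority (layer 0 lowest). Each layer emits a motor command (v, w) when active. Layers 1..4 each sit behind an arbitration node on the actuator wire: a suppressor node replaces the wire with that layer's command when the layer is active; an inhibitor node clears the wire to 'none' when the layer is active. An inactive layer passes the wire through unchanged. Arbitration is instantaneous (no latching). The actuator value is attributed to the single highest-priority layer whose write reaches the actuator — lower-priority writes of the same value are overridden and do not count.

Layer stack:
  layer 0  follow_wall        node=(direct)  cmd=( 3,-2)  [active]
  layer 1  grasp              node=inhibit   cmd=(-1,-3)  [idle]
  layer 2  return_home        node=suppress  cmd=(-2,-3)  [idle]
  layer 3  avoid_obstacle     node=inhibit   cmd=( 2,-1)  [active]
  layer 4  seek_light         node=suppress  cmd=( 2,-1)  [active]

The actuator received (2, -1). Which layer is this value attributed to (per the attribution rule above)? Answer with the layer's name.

[0] follow_wall on; wire := (3, -2)
[1] grasp off; pass (3, -2)
[2] return_home off; pass (3, -2)
[3] avoid_obstacle on (inhibit); wire := none
[4] seek_light on (suppress); wire := (2, -1)
output (2, -1)
last writer: layer 4 = seek_light

seek_light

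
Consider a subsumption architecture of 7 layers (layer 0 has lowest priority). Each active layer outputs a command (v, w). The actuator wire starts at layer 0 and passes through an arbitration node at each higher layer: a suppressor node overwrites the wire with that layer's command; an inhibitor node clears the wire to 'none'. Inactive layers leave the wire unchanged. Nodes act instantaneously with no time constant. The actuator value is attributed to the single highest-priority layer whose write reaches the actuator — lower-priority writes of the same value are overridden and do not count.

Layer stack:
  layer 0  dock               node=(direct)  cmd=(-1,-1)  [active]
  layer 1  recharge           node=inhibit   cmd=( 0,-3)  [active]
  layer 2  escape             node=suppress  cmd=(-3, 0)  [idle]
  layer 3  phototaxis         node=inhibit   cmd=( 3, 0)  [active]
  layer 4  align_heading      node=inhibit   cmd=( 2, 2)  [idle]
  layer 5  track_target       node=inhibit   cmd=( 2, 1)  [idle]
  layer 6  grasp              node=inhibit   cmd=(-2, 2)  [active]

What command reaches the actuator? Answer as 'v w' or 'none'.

L0 dock: active, feeds wire = (-1, -1)
L1 recharge: active, inhibitor → wire = none
L2 escape: idle → wire stays none
L3 phototaxis: active, inhibitor → wire = none
L4 align_heading: idle → wire stays none
L5 track_target: idle → wire stays none
L6 grasp: active, inhibitor → wire = none
actuator = none

none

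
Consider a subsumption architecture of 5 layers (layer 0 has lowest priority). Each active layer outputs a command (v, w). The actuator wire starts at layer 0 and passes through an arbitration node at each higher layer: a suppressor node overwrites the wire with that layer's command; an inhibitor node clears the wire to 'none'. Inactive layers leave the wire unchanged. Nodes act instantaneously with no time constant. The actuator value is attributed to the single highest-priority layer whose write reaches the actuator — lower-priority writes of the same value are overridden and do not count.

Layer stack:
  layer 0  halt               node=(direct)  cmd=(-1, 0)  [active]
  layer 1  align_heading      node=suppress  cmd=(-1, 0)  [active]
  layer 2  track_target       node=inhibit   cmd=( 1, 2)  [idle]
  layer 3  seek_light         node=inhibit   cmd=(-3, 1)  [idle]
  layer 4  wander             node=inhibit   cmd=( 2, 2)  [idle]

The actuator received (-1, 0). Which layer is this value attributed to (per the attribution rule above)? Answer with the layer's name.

layer 0 (halt) active — direct: (-1, 0)
layer 1 (align_heading) active — suppresses: (-1, 0)
layer 2 (track_target) idle — unchanged: (-1, 0)
layer 3 (seek_light) idle — unchanged: (-1, 0)
layer 4 (wander) idle — unchanged: (-1, 0)
→ actuator (-1, 0)
last writer: layer 1 = align_heading

align_heading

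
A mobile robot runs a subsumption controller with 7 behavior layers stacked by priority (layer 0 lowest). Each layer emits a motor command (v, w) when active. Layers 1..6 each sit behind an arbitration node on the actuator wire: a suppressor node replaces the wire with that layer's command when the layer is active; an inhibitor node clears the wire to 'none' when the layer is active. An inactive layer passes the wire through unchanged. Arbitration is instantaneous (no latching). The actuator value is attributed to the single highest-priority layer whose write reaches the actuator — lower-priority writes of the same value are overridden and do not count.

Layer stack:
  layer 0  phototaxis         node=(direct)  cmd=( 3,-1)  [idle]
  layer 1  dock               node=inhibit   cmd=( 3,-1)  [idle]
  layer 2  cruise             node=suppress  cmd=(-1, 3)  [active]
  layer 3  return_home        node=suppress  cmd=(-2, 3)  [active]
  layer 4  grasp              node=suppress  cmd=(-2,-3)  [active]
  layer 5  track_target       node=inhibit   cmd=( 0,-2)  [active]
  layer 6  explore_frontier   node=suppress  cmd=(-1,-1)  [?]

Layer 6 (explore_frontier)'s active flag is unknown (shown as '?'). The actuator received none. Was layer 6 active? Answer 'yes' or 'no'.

no

If layer 6 is active=yes:
  actuator would be (-1, -1)
If layer 6 is active=no:
  actuator would be none
Observed none, so layer 6 was idle.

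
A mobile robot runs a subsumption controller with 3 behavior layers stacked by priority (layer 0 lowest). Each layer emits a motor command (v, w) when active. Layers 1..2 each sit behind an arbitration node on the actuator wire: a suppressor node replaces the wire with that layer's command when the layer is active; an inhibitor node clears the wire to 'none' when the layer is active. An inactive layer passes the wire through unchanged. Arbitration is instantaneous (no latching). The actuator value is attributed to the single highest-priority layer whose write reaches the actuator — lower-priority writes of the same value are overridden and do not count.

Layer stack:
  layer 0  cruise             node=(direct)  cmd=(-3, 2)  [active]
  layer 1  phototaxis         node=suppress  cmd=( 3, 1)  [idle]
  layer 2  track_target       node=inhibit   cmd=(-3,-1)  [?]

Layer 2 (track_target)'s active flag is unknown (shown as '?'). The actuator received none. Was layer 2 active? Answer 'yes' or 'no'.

If layer 2 is active=yes:
  actuator would be none
If layer 2 is active=no:
  actuator would be (-3, 2)
Observed none, so layer 2 was active.

yes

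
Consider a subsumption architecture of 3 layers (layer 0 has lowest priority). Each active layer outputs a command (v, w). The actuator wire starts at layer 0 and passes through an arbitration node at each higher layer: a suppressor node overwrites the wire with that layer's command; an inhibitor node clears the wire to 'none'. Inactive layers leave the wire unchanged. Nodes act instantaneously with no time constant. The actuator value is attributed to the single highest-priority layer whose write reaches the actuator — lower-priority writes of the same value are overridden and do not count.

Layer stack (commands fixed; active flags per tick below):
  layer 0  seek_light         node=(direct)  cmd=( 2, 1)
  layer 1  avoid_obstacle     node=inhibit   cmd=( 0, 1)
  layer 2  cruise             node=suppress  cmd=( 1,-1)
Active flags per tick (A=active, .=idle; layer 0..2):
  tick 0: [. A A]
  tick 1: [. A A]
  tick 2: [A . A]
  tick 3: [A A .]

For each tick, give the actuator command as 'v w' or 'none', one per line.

tick 0:
  layer 0 (seek_light) idle — none
  layer 1 (avoid_obstacle) active — inhibits: none
  layer 2 (cruise) active — suppresses: (1, -1)
  → actuator (1, -1)
tick 1:
  layer 0 (seek_light) idle — none
  layer 1 (avoid_obstacle) active — inhibits: none
  layer 2 (cruise) active — suppresses: (1, -1)
  → actuator (1, -1)
tick 2:
  layer 0 (seek_light) active — direct: (2, 1)
  layer 1 (avoid_obstacle) idle — unchanged: (2, 1)
  layer 2 (cruise) active — suppresses: (1, -1)
  → actuator (1, -1)
tick 3:
  layer 0 (seek_light) active — direct: (2, 1)
  layer 1 (avoid_obstacle) active — inhibits: none
  layer 2 (cruise) idle — unchanged: none
  → actuator none

1 -1
1 -1
1 -1
none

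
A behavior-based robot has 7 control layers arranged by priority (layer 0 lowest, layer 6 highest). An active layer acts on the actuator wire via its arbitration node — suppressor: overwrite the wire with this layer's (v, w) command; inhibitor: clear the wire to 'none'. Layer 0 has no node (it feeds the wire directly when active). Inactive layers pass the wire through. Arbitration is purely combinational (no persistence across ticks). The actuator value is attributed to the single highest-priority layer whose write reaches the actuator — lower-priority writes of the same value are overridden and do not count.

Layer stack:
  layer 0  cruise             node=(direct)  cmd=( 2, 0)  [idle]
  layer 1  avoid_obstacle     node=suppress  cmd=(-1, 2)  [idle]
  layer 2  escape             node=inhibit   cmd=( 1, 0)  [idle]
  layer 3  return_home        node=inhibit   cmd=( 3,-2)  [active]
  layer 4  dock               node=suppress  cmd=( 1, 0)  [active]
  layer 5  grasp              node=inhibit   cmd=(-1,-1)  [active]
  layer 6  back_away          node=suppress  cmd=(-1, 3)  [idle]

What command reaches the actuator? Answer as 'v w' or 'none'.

layer 0 (cruise) idle — none
layer 1 (avoid_obstacle) idle — unchanged: none
layer 2 (escape) idle — unchanged: none
layer 3 (return_home) active — inhibits: none
layer 4 (dock) active — suppresses: (1, 0)
layer 5 (grasp) active — inhibits: none
layer 6 (back_away) idle — unchanged: none
→ actuator none

none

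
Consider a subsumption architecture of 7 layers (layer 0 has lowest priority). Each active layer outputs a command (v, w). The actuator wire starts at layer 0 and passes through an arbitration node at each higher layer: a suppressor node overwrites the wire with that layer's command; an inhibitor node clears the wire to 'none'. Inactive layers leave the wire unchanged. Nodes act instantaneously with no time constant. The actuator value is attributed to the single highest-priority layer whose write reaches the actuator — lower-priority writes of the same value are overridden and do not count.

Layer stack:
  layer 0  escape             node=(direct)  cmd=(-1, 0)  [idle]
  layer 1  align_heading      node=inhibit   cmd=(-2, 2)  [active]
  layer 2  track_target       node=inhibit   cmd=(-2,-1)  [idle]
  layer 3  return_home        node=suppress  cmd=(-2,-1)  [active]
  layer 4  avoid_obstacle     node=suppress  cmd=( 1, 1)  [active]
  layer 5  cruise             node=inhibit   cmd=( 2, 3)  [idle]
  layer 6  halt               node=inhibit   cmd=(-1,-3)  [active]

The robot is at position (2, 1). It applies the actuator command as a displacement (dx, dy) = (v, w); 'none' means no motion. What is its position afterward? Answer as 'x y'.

layer 0 (escape) idle — none
layer 1 (align_heading) active — inhibits: none
layer 2 (track_target) idle — unchanged: none
layer 3 (return_home) active — suppresses: (-2, -1)
layer 4 (avoid_obstacle) active — suppresses: (1, 1)
layer 5 (cruise) idle — unchanged: (1, 1)
layer 6 (halt) active — inhibits: none
→ actuator none
position: (2, 1) + none = (2, 1)

2 1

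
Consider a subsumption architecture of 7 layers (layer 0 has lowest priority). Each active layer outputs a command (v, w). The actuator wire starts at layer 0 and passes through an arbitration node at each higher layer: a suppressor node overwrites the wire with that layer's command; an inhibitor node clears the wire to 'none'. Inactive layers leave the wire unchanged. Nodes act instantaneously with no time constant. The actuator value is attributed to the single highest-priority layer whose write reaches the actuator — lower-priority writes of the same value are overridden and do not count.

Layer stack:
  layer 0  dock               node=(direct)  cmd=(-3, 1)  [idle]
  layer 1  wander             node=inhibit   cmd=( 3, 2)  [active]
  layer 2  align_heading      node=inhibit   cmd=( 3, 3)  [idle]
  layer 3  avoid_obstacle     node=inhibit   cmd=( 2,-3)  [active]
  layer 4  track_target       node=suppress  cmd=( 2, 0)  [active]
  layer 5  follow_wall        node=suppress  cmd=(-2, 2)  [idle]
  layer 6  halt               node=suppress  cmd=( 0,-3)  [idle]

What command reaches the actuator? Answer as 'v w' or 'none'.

2 0

layer 0 (dock) idle — none
layer 1 (wander) active — inhibits: none
layer 2 (align_heading) idle — unchanged: none
layer 3 (avoid_obstacle) active — inhibits: none
layer 4 (track_target) active — suppresses: (2, 0)
layer 5 (follow_wall) idle — unchanged: (2, 0)
layer 6 (halt) idle — unchanged: (2, 0)
→ actuator (2, 0)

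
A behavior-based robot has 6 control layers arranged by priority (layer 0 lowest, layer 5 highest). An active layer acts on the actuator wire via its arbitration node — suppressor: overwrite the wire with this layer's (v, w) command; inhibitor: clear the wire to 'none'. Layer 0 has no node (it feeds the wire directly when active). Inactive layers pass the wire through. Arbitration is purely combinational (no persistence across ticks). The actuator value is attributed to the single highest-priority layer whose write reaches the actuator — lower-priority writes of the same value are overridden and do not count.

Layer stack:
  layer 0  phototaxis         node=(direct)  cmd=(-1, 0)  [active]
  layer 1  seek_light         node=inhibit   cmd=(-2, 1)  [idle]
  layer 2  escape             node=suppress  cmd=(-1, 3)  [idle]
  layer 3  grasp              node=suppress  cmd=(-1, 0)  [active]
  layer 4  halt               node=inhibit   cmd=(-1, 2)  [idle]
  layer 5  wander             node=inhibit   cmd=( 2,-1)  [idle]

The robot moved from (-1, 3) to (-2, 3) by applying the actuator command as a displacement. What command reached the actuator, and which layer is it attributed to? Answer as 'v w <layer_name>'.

displacement = (-2, 3) − (-1, 3) = (-1, 0)
[0] phototaxis on; wire := (-1, 0)
[1] seek_light off; pass (-1, 0)
[2] escape off; pass (-1, 0)
[3] grasp on (suppress); wire := (-1, 0)
[4] halt off; pass (-1, 0)
[5] wander off; pass (-1, 0)
output (-1, 0) — from layer 3 (grasp)

-1 0 grasp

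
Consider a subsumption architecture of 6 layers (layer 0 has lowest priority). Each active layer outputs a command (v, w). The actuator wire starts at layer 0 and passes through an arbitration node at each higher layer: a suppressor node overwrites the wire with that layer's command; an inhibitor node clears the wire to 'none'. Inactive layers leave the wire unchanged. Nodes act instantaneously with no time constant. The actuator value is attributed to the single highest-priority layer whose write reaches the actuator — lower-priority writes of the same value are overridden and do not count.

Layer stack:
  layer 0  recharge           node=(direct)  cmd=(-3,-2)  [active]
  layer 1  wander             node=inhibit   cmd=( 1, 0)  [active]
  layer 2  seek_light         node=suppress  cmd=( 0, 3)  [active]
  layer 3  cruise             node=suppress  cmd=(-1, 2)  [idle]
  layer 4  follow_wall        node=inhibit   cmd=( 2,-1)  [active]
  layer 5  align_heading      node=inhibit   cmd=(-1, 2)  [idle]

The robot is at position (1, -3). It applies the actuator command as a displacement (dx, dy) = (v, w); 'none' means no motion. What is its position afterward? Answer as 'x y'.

L0 recharge: active, feeds wire = (-3, -2)
L1 wander: active, inhibitor → wire = none
L2 seek_light: active, suppressor → wire = (0, 3)
L3 cruise: idle → wire stays (0, 3)
L4 follow_wall: active, inhibitor → wire = none
L5 align_heading: idle → wire stays none
actuator = none
position: (1, -3) + none = (1, -3)

1 -3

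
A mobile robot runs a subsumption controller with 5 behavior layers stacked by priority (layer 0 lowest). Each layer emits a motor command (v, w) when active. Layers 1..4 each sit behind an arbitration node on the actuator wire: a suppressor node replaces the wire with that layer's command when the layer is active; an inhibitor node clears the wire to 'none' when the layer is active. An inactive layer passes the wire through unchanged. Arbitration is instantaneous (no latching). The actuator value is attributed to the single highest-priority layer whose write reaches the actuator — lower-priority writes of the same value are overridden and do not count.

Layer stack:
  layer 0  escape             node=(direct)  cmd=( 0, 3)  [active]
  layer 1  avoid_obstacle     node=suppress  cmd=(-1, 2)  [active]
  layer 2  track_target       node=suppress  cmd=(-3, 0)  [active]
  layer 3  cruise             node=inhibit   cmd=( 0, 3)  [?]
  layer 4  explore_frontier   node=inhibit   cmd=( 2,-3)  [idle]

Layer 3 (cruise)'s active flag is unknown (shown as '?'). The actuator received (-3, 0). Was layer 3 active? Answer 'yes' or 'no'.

If layer 3 is active=yes:
  actuator would be none
If layer 3 is active=no:
  actuator would be (-3, 0)
Observed (-3, 0), so layer 3 was idle.

no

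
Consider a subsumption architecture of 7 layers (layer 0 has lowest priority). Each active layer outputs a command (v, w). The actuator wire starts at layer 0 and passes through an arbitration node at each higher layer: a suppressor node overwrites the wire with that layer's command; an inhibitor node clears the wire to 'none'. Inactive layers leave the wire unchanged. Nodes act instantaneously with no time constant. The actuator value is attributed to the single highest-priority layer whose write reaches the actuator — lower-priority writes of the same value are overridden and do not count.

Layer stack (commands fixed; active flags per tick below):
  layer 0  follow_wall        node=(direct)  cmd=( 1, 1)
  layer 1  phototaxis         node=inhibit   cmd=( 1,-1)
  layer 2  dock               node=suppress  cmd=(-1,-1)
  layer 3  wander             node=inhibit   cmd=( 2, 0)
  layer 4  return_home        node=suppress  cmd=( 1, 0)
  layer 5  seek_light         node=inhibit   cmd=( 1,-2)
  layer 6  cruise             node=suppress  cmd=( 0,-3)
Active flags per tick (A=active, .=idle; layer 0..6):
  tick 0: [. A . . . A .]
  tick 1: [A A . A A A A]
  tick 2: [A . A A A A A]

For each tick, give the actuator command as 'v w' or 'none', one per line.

tick 0:
  L0 follow_wall: idle → wire = none
  L1 phototaxis: active, inhibitor → wire = none
  L2 dock: idle → wire stays none
  L3 wander: idle → wire stays none
  L4 return_home: idle → wire stays none
  L5 seek_light: active, inhibitor → wire = none
  L6 cruise: idle → wire stays none
  actuator = none
tick 1:
  L0 follow_wall: active, feeds wire = (1, 1)
  L1 phototaxis: active, inhibitor → wire = none
  L2 dock: idle → wire stays none
  L3 wander: active, inhibitor → wire = none
  L4 return_home: active, suppressor → wire = (1, 0)
  L5 seek_light: active, inhibitor → wire = none
  L6 cruise: active, suppressor → wire = (0, -3)
  actuator = (0, -3)
tick 2:
  L0 follow_wall: active, feeds wire = (1, 1)
  L1 phototaxis: idle → wire stays (1, 1)
  L2 dock: active, suppressor → wire = (-1, -1)
  L3 wander: active, inhibitor → wire = none
  L4 return_home: active, suppressor → wire = (1, 0)
  L5 seek_light: active, inhibitor → wire = none
  L6 cruise: active, suppressor → wire = (0, -3)
  actuator = (0, -3)

none
0 -3
0 -3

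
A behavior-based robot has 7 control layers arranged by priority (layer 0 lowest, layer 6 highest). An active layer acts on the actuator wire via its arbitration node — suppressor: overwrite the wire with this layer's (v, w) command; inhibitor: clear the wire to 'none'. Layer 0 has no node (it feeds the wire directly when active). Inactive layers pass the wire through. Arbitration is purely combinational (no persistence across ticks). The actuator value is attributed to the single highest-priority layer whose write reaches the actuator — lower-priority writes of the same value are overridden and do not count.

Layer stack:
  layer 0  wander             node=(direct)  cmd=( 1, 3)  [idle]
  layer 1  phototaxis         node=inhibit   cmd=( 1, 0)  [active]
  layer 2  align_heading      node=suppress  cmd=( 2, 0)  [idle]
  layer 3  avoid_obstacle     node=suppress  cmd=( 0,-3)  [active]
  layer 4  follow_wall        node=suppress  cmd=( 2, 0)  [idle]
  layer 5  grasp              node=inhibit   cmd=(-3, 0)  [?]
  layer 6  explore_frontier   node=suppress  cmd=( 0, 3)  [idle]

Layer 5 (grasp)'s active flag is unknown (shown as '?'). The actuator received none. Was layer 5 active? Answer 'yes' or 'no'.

yes

If layer 5 is active=yes:
  actuator would be none
If layer 5 is active=no:
  actuator would be (0, -3)
Observed none, so layer 5 was active.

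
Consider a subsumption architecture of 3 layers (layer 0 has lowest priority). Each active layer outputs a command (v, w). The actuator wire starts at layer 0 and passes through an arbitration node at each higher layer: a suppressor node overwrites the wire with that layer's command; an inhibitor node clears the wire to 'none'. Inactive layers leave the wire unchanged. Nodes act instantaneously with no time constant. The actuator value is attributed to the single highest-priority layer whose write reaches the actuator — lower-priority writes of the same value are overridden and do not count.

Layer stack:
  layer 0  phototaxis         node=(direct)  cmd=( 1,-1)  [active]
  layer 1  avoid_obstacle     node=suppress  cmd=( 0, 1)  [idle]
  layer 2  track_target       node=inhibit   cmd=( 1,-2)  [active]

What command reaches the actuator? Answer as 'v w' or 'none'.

none

L0 phototaxis: active, feeds wire = (1, -1)
L1 avoid_obstacle: idle → wire stays (1, -1)
L2 track_target: active, inhibitor → wire = none
actuator = none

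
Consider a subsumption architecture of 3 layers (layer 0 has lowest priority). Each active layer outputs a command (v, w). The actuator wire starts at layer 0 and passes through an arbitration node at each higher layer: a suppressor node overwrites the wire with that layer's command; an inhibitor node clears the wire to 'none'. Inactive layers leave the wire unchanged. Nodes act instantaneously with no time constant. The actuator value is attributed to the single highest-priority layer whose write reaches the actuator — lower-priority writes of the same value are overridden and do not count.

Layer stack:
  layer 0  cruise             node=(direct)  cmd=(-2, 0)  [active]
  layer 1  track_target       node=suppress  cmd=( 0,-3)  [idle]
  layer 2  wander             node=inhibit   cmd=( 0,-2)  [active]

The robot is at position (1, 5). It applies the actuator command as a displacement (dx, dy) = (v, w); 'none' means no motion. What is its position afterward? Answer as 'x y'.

L0 cruise: active, feeds wire = (-2, 0)
L1 track_target: idle → wire stays (-2, 0)
L2 wander: active, inhibitor → wire = none
actuator = none
position: (1, 5) + none = (1, 5)

1 5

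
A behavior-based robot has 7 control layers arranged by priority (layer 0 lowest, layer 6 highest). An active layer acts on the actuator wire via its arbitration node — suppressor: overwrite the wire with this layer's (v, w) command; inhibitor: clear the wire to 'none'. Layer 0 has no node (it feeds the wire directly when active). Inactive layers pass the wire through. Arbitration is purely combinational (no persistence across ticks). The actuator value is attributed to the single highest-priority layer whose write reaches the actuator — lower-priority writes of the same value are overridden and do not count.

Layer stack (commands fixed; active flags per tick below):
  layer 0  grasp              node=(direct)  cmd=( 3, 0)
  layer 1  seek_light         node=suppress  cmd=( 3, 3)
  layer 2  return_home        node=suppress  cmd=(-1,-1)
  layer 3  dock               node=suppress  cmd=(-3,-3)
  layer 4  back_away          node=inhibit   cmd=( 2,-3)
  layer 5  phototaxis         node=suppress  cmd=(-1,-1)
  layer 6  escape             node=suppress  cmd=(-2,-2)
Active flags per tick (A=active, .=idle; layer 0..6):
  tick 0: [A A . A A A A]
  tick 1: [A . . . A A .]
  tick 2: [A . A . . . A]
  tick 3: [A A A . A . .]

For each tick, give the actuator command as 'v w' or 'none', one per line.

-2 -2
-1 -1
-2 -2
none

tick 0:
  L0 grasp: active, feeds wire = (3, 0)
  L1 seek_light: active, suppressor → wire = (3, 3)
  L2 return_home: idle → wire stays (3, 3)
  L3 dock: active, suppressor → wire = (-3, -3)
  L4 back_away: active, inhibitor → wire = none
  L5 phototaxis: active, suppressor → wire = (-1, -1)
  L6 escape: active, suppressor → wire = (-2, -2)
  actuator = (-2, -2)
tick 1:
  L0 grasp: active, feeds wire = (3, 0)
  L1 seek_light: idle → wire stays (3, 0)
  L2 return_home: idle → wire stays (3, 0)
  L3 dock: idle → wire stays (3, 0)
  L4 back_away: active, inhibitor → wire = none
  L5 phototaxis: active, suppressor → wire = (-1, -1)
  L6 escape: idle → wire stays (-1, -1)
  actuator = (-1, -1)
tick 2:
  L0 grasp: active, feeds wire = (3, 0)
  L1 seek_light: idle → wire stays (3, 0)
  L2 return_home: active, suppressor → wire = (-1, -1)
  L3 dock: idle → wire stays (-1, -1)
  L4 back_away: idle → wire stays (-1, -1)
  L5 phototaxis: idle → wire stays (-1, -1)
  L6 escape: active, suppressor → wire = (-2, -2)
  actuator = (-2, -2)
tick 3:
  L0 grasp: active, feeds wire = (3, 0)
  L1 seek_light: active, suppressor → wire = (3, 3)
  L2 return_home: active, suppressor → wire = (-1, -1)
  L3 dock: idle → wire stays (-1, -1)
  L4 back_away: active, inhibitor → wire = none
  L5 phototaxis: idle → wire stays none
  L6 escape: idle → wire stays none
  actuator = none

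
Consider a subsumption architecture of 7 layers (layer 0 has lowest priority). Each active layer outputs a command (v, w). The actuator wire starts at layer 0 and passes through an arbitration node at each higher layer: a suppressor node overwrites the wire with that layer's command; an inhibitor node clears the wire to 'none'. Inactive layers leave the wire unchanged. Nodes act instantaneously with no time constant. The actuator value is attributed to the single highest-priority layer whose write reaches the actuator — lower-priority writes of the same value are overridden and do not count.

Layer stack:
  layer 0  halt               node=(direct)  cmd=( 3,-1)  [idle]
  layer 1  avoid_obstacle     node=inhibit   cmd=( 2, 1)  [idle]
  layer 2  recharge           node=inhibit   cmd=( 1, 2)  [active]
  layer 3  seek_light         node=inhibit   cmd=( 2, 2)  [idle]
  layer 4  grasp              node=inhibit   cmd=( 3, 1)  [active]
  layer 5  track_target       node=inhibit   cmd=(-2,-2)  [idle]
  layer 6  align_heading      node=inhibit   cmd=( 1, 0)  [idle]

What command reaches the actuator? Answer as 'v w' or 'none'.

[0] halt off; wire := none
[1] avoid_obstacle off; pass none
[2] recharge on (inhibit); wire := none
[3] seek_light off; pass none
[4] grasp on (inhibit); wire := none
[5] track_target off; pass none
[6] align_heading off; pass none
output none

none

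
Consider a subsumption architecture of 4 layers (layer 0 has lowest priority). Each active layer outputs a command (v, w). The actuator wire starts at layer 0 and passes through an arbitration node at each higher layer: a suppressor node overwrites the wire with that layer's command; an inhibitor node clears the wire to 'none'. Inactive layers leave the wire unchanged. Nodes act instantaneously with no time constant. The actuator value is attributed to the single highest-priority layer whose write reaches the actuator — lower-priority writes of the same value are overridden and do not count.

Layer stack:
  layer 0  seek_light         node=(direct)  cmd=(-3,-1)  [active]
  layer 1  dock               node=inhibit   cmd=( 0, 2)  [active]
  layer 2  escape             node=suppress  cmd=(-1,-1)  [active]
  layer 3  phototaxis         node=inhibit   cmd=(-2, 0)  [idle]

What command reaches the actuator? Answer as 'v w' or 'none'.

layer 0 (seek_light) active — direct: (-3, -1)
layer 1 (dock) active — inhibits: none
layer 2 (escape) active — suppresses: (-1, -1)
layer 3 (phototaxis) idle — unchanged: (-1, -1)
→ actuator (-1, -1)

-1 -1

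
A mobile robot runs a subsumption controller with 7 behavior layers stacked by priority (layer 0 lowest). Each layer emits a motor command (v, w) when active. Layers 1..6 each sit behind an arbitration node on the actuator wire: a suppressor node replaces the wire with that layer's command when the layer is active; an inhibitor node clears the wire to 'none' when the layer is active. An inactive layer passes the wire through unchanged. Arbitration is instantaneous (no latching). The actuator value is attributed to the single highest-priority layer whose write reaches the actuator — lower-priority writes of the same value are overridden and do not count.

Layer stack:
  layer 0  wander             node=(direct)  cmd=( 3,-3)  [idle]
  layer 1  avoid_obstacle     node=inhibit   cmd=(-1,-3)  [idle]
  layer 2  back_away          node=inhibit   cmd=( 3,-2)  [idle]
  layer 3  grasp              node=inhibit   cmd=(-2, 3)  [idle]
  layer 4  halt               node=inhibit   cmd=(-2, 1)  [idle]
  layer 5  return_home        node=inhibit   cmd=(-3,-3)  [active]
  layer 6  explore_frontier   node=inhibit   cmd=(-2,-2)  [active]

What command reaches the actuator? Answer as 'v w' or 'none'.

layer 0 (wander) idle — none
layer 1 (avoid_obstacle) idle — unchanged: none
layer 2 (back_away) idle — unchanged: none
layer 3 (grasp) idle — unchanged: none
layer 4 (halt) idle — unchanged: none
layer 5 (return_home) active — inhibits: none
layer 6 (explore_frontier) active — inhibits: none
→ actuator none

none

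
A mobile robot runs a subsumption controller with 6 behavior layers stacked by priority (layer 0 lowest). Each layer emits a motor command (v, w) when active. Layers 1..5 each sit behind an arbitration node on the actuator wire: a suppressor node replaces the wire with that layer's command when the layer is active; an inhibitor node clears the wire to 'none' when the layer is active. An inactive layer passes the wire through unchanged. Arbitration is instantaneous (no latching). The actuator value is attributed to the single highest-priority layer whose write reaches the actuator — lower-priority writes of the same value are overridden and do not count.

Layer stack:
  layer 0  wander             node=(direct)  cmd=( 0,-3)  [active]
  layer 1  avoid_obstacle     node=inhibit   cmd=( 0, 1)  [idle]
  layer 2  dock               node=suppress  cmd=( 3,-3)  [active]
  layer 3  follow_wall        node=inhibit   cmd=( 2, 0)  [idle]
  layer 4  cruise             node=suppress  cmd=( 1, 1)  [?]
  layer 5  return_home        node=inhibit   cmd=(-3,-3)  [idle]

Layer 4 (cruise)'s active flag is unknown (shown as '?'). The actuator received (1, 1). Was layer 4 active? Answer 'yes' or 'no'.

yes

If layer 4 is active=yes:
  actuator would be (1, 1)
If layer 4 is active=no:
  actuator would be (3, -3)
Observed (1, 1), so layer 4 was active.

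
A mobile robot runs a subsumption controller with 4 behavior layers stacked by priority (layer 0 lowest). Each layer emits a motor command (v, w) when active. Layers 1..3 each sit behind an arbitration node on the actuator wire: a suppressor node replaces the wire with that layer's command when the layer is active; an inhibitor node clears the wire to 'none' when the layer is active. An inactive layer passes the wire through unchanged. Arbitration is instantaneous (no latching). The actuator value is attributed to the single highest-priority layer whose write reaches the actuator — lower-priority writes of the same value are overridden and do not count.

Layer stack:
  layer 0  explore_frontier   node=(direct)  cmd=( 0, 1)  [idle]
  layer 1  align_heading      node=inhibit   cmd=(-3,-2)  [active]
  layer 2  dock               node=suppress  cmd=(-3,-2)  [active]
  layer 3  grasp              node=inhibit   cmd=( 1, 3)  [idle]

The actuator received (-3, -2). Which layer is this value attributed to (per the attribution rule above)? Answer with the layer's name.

L0 explore_frontier: idle → wire = none
L1 align_heading: active, inhibitor → wire = none
L2 dock: active, suppressor → wire = (-3, -2)
L3 grasp: idle → wire stays (-3, -2)
actuator = (-3, -2)
last writer: layer 2 = dock

dock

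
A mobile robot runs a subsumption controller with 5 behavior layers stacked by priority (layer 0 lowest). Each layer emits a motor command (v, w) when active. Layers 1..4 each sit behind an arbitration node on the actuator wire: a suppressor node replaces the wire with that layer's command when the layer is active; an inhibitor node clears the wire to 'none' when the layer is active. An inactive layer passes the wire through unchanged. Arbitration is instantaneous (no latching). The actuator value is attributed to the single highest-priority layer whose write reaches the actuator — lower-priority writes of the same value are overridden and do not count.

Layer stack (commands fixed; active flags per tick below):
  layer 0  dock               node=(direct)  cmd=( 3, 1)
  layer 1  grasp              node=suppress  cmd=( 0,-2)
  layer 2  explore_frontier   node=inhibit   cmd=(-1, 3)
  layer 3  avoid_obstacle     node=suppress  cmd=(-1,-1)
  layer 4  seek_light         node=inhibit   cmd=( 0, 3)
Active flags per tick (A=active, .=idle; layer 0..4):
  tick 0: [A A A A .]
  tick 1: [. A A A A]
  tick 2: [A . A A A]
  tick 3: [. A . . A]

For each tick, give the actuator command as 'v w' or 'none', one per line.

-1 -1
none
none
none

tick 0:
  L0 dock: active, feeds wire = (3, 1)
  L1 grasp: active, suppressor → wire = (0, -2)
  L2 explore_frontier: active, inhibitor → wire = none
  L3 avoid_obstacle: active, suppressor → wire = (-1, -1)
  L4 seek_light: idle → wire stays (-1, -1)
  actuator = (-1, -1)
tick 1:
  L0 dock: idle → wire = none
  L1 grasp: active, suppressor → wire = (0, -2)
  L2 explore_frontier: active, inhibitor → wire = none
  L3 avoid_obstacle: active, suppressor → wire = (-1, -1)
  L4 seek_light: active, inhibitor → wire = none
  actuator = none
tick 2:
  L0 dock: active, feeds wire = (3, 1)
  L1 grasp: idle → wire stays (3, 1)
  L2 explore_frontier: active, inhibitor → wire = none
  L3 avoid_obstacle: active, suppressor → wire = (-1, -1)
  L4 seek_light: active, inhibitor → wire = none
  actuator = none
tick 3:
  L0 dock: idle → wire = none
  L1 grasp: active, suppressor → wire = (0, -2)
  L2 explore_frontier: idle → wire stays (0, -2)
  L3 avoid_obstacle: idle → wire stays (0, -2)
  L4 seek_light: active, inhibitor → wire = none
  actuator = none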